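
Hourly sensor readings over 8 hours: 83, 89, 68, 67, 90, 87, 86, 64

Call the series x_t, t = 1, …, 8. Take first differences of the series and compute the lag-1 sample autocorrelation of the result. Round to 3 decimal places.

First differences Δx: 6, -21, -1, 23, -3, -1, -22
Mean of differences = -2.7143
Numerator Σ(Δx_t−Δx̄)(Δx_{t+1}−Δx̄) = -187.5102
Denominator Σ(Δx_t−Δx̄)² = 1449.4286
r_1(Δx) = -187.5102 / 1449.4286 = -0.129

-0.129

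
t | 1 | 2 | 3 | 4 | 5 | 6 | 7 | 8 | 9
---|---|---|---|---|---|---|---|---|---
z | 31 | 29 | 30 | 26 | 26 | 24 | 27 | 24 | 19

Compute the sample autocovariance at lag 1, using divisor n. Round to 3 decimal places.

Mean z̄ = (31 + 29 + 30 + 26 + 26 + 24 + 27 + 24 + 19)/9 = 26.2222
Σ_{t=1}^{8}(z_t−z̄)(z_{t+1}−z̄) = 36.0617
γ_1 = 36.0617 / 9 = 4.007

4.007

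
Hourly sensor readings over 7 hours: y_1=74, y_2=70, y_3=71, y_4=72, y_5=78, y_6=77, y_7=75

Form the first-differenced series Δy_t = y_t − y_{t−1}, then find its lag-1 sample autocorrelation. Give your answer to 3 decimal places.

First differences Δy: -4, 1, 1, 6, -1, -2
Mean of differences = 0.1667
Numerator Σ(Δy_t−Δȳ)(Δy_{t+1}−Δȳ) = -2.1944
Denominator Σ(Δy_t−Δȳ)² = 58.8333
r_1(Δy) = -2.1944 / 58.8333 = -0.037

-0.037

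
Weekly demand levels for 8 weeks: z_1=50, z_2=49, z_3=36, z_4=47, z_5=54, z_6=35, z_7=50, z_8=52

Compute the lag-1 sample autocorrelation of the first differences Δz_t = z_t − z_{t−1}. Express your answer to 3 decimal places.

-0.475

First differences Δz: -1, -13, 11, 7, -19, 15, 2
Mean of differences = 0.2857
Numerator Σ(Δz_t−Δz̄)(Δz_{t+1}−Δz̄) = -441.3673
Denominator Σ(Δz_t−Δz̄)² = 929.4286
r_1(Δz) = -441.3673 / 929.4286 = -0.475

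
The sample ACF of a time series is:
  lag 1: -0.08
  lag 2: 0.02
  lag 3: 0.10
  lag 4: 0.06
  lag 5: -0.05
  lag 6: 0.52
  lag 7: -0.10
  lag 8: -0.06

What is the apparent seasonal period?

6

The largest autocorrelation is r_6 = 0.52; the remaining lags stay at or below 0.10.
The dominant spike at lag 6 indicates a seasonal period of 6.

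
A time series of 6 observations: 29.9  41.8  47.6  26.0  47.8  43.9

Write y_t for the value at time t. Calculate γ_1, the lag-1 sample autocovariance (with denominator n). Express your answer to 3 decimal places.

Mean ȳ = (29.9 + 41.8 + 47.6 + 26.0 + 47.8 + 43.9)/6 = 39.5000
Σ_{t=1}^{5}(y_t−ȳ)(y_{t+1}−ȳ) = -188.3300
γ_1 = -188.3300 / 6 = -31.388

-31.388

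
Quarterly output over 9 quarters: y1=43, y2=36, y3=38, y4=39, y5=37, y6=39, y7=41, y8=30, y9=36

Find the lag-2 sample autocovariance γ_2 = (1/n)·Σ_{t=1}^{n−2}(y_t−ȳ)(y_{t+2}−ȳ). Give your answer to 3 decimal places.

-1.877

Mean ȳ = (43 + 36 + 38 + 39 + 37 + 39 + 41 + 30 + 36)/9 = 37.6667
Σ_{t=1}^{7}(y_t−ȳ)(y_{t+2}−ȳ) = -16.8889
γ_2 = -16.8889 / 9 = -1.877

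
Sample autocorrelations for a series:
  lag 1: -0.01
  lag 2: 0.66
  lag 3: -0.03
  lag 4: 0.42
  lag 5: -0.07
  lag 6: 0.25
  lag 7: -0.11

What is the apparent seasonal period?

2

The largest autocorrelation is r_2 = 0.66, with weaker echoes at lags 4 (0.42) and 6 (0.25); the remaining lags stay at or below -0.01.
The dominant spike at lag 2 indicates a seasonal period of 2.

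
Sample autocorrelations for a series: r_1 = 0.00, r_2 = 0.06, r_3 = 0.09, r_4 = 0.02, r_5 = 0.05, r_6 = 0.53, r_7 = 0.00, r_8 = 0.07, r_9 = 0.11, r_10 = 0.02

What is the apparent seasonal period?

6

The largest autocorrelation is r_6 = 0.53; the remaining lags stay at or below 0.11.
The dominant spike at lag 6 indicates a seasonal period of 6.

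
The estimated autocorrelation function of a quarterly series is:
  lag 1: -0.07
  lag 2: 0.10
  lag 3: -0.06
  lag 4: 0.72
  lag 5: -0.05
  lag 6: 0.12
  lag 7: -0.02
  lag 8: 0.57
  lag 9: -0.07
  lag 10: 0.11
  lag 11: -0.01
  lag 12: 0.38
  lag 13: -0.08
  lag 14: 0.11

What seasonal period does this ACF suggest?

The largest autocorrelation is r_4 = 0.72, with weaker echoes at lags 8 (0.57) and 12 (0.38); the remaining lags stay at or below 0.12.
The dominant spike at lag 4 indicates a seasonal period of 4.

4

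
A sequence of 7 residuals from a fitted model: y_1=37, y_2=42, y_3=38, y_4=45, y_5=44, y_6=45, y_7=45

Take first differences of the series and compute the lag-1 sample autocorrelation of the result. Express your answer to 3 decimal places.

First differences Δy: 5, -4, 7, -1, 1, 0
Mean of differences = 1.3333
Numerator Σ(Δy_t−Δȳ)(Δy_{t+1}−Δȳ) = -61.7778
Denominator Σ(Δy_t−Δȳ)² = 81.3333
r_1(Δy) = -61.7778 / 81.3333 = -0.760

-0.760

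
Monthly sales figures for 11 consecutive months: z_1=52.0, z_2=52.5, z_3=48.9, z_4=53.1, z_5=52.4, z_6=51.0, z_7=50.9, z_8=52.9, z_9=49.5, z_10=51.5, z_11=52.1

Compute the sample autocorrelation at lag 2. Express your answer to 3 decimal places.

-0.220

Mean z̄ = (52.0 + 52.5 + 48.9 + 53.1 + 52.4 + 51.0 + 50.9 + 52.9 + 49.5 + 51.5 + 52.1)/11 = 51.5273
Numerator Σ_{t=1}^{9}(z_t−z̄)(z_{t+2}−z̄) = -4.0324
Denominator Σ(z_t−z̄)² = 18.3018
r_2 = -4.0324 / 18.3018 = -0.220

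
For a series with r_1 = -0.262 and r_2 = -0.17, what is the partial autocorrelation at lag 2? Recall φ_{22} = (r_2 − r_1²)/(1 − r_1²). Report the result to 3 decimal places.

φ_{22} = (r_2 − r_1²) / (1 − r_1²)
r_1² = (-0.262)² = 0.068644
Numerator = -0.17 − 0.0686 = -0.2386; denominator = 1 − 0.0686 = 0.9314
φ_{22} = -0.2386 / 0.9314 = -0.256

-0.256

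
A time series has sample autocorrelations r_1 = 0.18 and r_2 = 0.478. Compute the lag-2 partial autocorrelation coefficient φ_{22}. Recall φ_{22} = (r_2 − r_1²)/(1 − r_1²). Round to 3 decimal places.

φ_{22} = (r_2 − r_1²) / (1 − r_1²)
r_1² = (0.18)² = 0.0324
Numerator = 0.478 − 0.0324 = 0.4456; denominator = 1 − 0.0324 = 0.9676
φ_{22} = 0.4456 / 0.9676 = 0.461

0.461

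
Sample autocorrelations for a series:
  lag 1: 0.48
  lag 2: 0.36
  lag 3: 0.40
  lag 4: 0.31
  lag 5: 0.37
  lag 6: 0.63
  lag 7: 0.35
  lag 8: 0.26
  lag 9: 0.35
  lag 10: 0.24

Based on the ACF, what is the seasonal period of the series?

6

The largest autocorrelation is r_6 = 0.63; the remaining lags stay at or below 0.48. The elevated value at lag 1 (0.48), dropping to 0.36 at lag 2, reflects decaying short-term dependence rather than seasonality.
The dominant spike at lag 6 indicates a seasonal period of 6.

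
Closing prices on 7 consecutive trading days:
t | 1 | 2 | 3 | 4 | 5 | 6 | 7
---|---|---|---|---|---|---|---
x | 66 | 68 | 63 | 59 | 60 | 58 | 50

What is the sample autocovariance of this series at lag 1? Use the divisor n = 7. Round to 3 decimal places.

Mean x̄ = (66 + 68 + 63 + 59 + 60 + 58 + 50)/7 = 60.5714
Deviations: 5.4286, 7.4286, 2.4286, -1.5714, -0.5714, -2.5714, -10.5714
Σ_{t=1}^{6}(x_t−x̄)(x_{t+1}−x̄) = 84.1020
γ_1 = 84.1020 / 7 = 12.015

12.015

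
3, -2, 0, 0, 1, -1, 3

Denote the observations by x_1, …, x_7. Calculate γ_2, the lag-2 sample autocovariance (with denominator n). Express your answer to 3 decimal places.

Mean x̄ = (3 − 2 + 0 + 0 + 1 − 1 + 3)/7 = 0.5714
Σ_{t=1}^{5}(x_t−x̄)(x_{t+2}−x̄) = 1.7755
γ_2 = 1.7755 / 7 = 0.254

0.254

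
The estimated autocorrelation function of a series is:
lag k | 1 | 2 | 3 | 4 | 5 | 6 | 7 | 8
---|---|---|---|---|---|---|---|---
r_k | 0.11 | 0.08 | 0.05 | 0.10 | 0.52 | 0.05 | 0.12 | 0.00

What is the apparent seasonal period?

The largest autocorrelation is r_5 = 0.52; the remaining lags stay at or below 0.12.
The dominant spike at lag 5 indicates a seasonal period of 5.

5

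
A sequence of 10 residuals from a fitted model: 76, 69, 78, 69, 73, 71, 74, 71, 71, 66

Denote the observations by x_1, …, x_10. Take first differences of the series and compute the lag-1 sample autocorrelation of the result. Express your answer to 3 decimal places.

First differences Δx: -7, 9, -9, 4, -2, 3, -3, 0, -5
Mean of differences = -1.1111
Numerator Σ(Δx_t−Δx̄)(Δx_{t+1}−Δx̄) = -202.0123
Denominator Σ(Δx_t−Δx̄)² = 262.8889
r_1(Δx) = -202.0123 / 262.8889 = -0.768

-0.768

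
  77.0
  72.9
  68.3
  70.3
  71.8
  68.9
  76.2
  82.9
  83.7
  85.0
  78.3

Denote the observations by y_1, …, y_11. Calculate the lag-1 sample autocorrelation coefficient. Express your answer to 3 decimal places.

0.718

Mean ȳ = (77.0 + 72.9 + 68.3 + 70.3 + 71.8 + 68.9 + 76.2 + 82.9 + 83.7 + 85.0 + 78.3)/11 = 75.9364
Numerator Σ_{t=1}^{10}(y_t−ȳ)(y_{t+1}−ȳ) = 261.2514
Denominator Σ(y_t−ȳ)² = 363.6255
r_1 = 261.2514 / 363.6255 = 0.718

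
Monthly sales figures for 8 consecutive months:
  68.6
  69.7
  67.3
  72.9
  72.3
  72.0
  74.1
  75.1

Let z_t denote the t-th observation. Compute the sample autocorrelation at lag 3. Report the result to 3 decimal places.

Mean z̄ = (68.6 + 69.7 + 67.3 + 72.9 + 72.3 + 72.0 + 74.1 + 75.1)/8 = 71.5000
Deviations from mean: -2.9000, -1.8000, -4.2000, 1.4000, 0.8000, 0.5000, 2.6000, 3.6000
Σ(z_t−z̄)(z_{t+3}−z̄) = (-4.0600) + (-1.4400) + (-2.1000) + (3.6400) + (2.8800) = -1.0800
Denominator Σ(z_t−z̄)² = 51.8600
r_3 = -1.0800 / 51.8600 = -0.021

-0.021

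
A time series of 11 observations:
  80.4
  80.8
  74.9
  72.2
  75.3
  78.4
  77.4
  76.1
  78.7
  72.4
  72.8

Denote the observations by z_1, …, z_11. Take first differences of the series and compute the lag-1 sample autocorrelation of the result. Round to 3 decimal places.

First differences Δz: 0.4, -5.9, -2.7, 3.1, 3.1, -1.0, -1.3, 2.6, -6.3, 0.4
Mean of differences = -0.7600
Numerator Σ(Δz_t−Δz̄)(Δz_{t+1}−Δz̄) = -16.2316
Denominator Σ(Δz_t−Δz̄)² = 105.0040
r_1(Δz) = -16.2316 / 105.0040 = -0.155

-0.155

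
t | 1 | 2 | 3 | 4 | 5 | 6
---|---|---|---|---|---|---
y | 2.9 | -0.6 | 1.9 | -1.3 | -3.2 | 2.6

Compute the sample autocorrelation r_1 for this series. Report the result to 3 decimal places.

-0.279

Mean ȳ = (2.9 − 0.6 + 1.9 − 1.3 − 3.2 + 2.6)/6 = 0.3833
Deviations from mean: 2.5167, -0.9833, 1.5167, -1.6833, -3.5833, 2.2167
Σ(y_t−ȳ)(y_{t+1}−ȳ) = (-2.4747) + (-1.4914) + (-2.5531) + (6.0319) + (-7.9431) = -8.4303
Denominator Σ(y_t−ȳ)² = 30.1883
r_1 = -8.4303 / 30.1883 = -0.279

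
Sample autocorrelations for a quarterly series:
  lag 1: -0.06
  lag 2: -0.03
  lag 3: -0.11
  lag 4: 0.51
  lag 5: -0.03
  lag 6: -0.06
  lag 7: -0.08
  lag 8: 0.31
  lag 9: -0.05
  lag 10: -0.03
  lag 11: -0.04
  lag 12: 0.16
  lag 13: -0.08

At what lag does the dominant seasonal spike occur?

The largest autocorrelation is r_4 = 0.51, with weaker echoes at lags 8 (0.31) and 12 (0.16); the remaining lags stay at or below -0.03.
The dominant spike at lag 4 indicates a seasonal period of 4.

4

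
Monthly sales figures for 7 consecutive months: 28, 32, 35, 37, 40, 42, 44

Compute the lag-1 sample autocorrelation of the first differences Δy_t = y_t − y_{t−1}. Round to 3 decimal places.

First differences Δy: 4, 3, 2, 3, 2, 2
Mean of differences = 2.6667
Numerator Σ(Δy_t−Δȳ)(Δy_{t+1}−Δȳ) = 0.2222
Denominator Σ(Δy_t−Δȳ)² = 3.3333
r_1(Δy) = 0.2222 / 3.3333 = 0.067

0.067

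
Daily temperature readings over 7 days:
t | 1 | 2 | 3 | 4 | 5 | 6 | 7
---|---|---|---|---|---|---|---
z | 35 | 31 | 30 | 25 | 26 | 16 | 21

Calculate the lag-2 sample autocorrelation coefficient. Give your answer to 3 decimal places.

0.162

Mean z̄ = (35 + 31 + 30 + 25 + 26 + 16 + 21)/7 = 26.2857
Numerator Σ_{t=1}^{5}(z_t−z̄)(z_{t+2}−z̄) = 39.9796
Denominator Σ(z_t−z̄)² = 247.4286
r_2 = 39.9796 / 247.4286 = 0.162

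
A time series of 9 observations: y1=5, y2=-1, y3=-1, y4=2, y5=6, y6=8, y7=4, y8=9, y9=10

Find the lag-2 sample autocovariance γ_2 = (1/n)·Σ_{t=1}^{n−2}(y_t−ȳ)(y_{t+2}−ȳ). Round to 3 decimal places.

0.753

Mean ȳ = (5 − 1 − 1 + 2 + 6 + 8 + 4 + 9 + 10)/9 = 4.6667
Σ_{t=1}^{7}(y_t−ȳ)(y_{t+2}−ȳ) = 6.7778
γ_2 = 6.7778 / 9 = 0.753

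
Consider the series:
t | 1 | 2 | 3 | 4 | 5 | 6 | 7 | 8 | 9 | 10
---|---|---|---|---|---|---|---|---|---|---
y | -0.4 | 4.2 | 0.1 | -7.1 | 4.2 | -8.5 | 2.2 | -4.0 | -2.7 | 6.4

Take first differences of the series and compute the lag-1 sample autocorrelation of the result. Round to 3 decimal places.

-0.668

First differences Δy: 4.6, -4.1, -7.2, 11.3, -12.7, 10.7, -6.2, 1.3, 9.1
Mean of differences = 0.7556
Numerator Σ(Δy_t−Δȳ)(Δy_{t+1}−Δȳ) = -408.0275
Denominator Σ(Δy_t−Δȳ)² = 611.0822
r_1(Δy) = -408.0275 / 611.0822 = -0.668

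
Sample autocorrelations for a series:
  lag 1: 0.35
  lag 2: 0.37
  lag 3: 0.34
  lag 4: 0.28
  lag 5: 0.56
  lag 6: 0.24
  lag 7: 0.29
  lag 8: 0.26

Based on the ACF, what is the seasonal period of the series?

The largest autocorrelation is r_5 = 0.56; the remaining lags stay at or below 0.37.
The dominant spike at lag 5 indicates a seasonal period of 5.

5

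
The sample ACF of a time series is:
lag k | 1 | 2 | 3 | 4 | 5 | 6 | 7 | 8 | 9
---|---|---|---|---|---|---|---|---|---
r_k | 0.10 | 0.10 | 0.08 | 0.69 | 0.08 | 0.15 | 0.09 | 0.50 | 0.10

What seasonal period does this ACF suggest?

4

The largest autocorrelation is r_4 = 0.69, with a weaker echo at lag 8 (0.50); the remaining lags stay at or below 0.15.
The dominant spike at lag 4 indicates a seasonal period of 4.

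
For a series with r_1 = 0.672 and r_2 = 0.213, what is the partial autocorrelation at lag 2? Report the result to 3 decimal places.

φ_{22} = (r_2 − r_1²) / (1 − r_1²)
r_1² = (0.672)² = 0.451584
Numerator = 0.213 − 0.4516 = -0.2386; denominator = 1 − 0.4516 = 0.5484
φ_{22} = -0.2386 / 0.5484 = -0.435

-0.435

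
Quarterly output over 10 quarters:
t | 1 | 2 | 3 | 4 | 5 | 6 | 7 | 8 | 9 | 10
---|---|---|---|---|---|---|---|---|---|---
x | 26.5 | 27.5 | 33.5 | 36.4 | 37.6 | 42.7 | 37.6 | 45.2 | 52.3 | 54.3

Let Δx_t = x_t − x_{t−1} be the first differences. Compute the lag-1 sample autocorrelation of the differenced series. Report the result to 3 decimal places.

-0.398

First differences Δx: 1.0, 6.0, 2.9, 1.2, 5.1, -5.1, 7.6, 7.1, 2.0
Mean of differences = 3.0889
Numerator Σ(Δx_t−Δx̄)(Δx_{t+1}−Δx̄) = -49.7557
Denominator Σ(Δx_t−Δx̄)² = 125.1689
r_1(Δx) = -49.7557 / 125.1689 = -0.398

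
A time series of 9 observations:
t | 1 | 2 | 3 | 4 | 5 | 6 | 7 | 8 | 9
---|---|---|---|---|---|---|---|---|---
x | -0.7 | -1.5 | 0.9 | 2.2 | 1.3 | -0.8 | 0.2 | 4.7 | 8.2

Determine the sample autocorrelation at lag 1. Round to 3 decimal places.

0.377

Mean x̄ = (-0.7 − 1.5 + 0.9 + 2.2 + 1.3 − 0.8 + 0.2 + 4.7 + 8.2)/9 = 1.6111
Numerator Σ_{t=1}^{8}(x_t−x̄)(x_{t+1}−x̄) = 28.9465
Denominator Σ(x_t−x̄)² = 76.7289
r_1 = 28.9465 / 76.7289 = 0.377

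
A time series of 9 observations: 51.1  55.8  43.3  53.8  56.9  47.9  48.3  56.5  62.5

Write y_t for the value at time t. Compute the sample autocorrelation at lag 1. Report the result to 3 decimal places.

-0.063

Mean ȳ = (51.1 + 55.8 + 43.3 + 53.8 + 56.9 + 47.9 + 48.3 + 56.5 + 62.5)/9 = 52.9000
Numerator Σ_{t=1}^{8}(y_t−ȳ)(y_{t+1}−ȳ) = -17.1000
Denominator Σ(y_t−ȳ)² = 271.9000
r_1 = -17.1000 / 271.9000 = -0.063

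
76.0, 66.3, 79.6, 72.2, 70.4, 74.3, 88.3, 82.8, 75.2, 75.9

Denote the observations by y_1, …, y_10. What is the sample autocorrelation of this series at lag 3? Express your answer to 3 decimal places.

Mean ȳ = (76.0 + 66.3 + 79.6 + 72.2 + 70.4 + 74.3 + 88.3 + 82.8 + 75.2 + 75.9)/10 = 76.1000
Σ(y_t−ȳ)(y_{t+3}−ȳ) = (0.3900) + (55.8600) + (-6.3000) + (-47.5800) + (-38.1900) + (1.6200) + (-2.4400) = -36.6400
Denominator Σ(y_t−ȳ)² = 353.8200
r_3 = -36.6400 / 353.8200 = -0.104

-0.104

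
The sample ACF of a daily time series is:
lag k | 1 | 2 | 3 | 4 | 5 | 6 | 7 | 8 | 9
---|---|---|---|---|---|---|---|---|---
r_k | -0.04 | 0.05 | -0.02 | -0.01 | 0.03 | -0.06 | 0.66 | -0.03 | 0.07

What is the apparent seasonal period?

7

The largest autocorrelation is r_7 = 0.66; the remaining lags stay at or below 0.07.
The dominant spike at lag 7 indicates a seasonal period of 7.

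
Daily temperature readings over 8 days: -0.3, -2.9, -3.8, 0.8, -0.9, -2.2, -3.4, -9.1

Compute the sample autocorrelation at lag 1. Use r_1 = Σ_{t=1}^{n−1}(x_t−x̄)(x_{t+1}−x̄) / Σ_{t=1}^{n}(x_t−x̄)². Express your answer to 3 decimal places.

Mean x̄ = (-0.3 − 2.9 − 3.8 + 0.8 − 0.9 − 2.2 − 3.4 − 9.1)/8 = -2.7250
Deviations from mean: 2.4250, -0.1750, -1.0750, 3.5250, 1.8250, 0.5250, -0.6750, -6.3750
Numerator Σ_{t=1}^{7}(x_t−x̄)(x_{t+1}−x̄) = 7.3144
Denominator Σ(x_t−x̄)² = 64.1950
r_1 = 7.3144 / 64.1950 = 0.114

0.114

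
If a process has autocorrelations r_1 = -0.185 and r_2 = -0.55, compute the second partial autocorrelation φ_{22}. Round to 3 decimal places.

-0.605

φ_{22} = (r_2 − r_1²) / (1 − r_1²)
r_1² = (-0.185)² = 0.034225
Numerator = -0.55 − 0.0342 = -0.5842; denominator = 1 − 0.0342 = 0.9658
φ_{22} = -0.5842 / 0.9658 = -0.605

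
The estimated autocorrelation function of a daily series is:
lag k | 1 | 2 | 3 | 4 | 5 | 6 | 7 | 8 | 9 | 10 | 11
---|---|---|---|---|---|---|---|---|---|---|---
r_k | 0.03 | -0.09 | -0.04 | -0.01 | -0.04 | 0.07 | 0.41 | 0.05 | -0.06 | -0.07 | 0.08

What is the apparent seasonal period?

The largest autocorrelation is r_7 = 0.41; the remaining lags stay at or below 0.08.
The dominant spike at lag 7 indicates a seasonal period of 7.

7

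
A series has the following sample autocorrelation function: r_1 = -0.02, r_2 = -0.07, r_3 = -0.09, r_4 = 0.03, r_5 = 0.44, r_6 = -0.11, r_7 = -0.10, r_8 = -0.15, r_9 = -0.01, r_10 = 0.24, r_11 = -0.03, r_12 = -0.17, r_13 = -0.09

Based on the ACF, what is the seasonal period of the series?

5

The largest autocorrelation is r_5 = 0.44, with a weaker echo at lag 10 (0.24); the remaining lags stay at or below 0.03.
The dominant spike at lag 5 indicates a seasonal period of 5.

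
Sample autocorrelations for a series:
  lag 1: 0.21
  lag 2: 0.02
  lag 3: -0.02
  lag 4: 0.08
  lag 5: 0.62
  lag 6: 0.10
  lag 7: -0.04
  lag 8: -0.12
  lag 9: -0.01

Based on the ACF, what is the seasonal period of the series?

The largest autocorrelation is r_5 = 0.62; the remaining lags stay at or below 0.21. The elevated value at lag 1 (0.21), dropping to 0.02 at lag 2, reflects decaying short-term dependence rather than seasonality.
The dominant spike at lag 5 indicates a seasonal period of 5.

5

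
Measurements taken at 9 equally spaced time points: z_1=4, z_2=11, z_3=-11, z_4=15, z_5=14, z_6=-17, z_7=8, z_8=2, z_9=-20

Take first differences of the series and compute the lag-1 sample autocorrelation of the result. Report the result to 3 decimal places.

First differences Δz: 7, -22, 26, -1, -31, 25, -6, -22
Mean of differences = -3.0000
Numerator Σ(Δz_t−Δz̄)(Δz_{t+1}−Δz̄) = -1550.0000
Denominator Σ(Δz_t−Δz̄)² = 3244.0000
r_1(Δz) = -1550.0000 / 3244.0000 = -0.478

-0.478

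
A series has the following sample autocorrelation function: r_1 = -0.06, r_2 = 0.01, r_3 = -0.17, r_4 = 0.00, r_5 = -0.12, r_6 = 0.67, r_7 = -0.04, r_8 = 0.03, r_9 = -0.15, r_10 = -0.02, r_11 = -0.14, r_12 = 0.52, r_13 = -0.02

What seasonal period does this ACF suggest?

6

The largest autocorrelation is r_6 = 0.67, with a weaker echo at lag 12 (0.52); the remaining lags stay at or below 0.03.
The dominant spike at lag 6 indicates a seasonal period of 6.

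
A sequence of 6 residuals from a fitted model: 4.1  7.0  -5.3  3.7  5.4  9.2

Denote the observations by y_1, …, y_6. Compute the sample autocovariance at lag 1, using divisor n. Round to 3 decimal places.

Mean ȳ = (4.1 + 7.0 − 5.3 + 3.7 + 5.4 + 9.2)/6 = 4.0167
Deviations: 0.0833, 2.9833, -9.3167, -0.3167, 1.3833, 5.1833
Σ_{t=1}^{5}(y_t−ȳ)(y_{t+1}−ȳ) = -17.8636
γ_1 = -17.8636 / 6 = -2.977

-2.977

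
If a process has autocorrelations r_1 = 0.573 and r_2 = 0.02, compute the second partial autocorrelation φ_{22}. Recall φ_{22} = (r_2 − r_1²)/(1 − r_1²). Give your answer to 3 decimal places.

-0.459

φ_{22} = (r_2 − r_1²) / (1 − r_1²)
r_1² = (0.573)² = 0.328329
Numerator = 0.02 − 0.3283 = -0.3083; denominator = 1 − 0.3283 = 0.6717
φ_{22} = -0.3083 / 0.6717 = -0.459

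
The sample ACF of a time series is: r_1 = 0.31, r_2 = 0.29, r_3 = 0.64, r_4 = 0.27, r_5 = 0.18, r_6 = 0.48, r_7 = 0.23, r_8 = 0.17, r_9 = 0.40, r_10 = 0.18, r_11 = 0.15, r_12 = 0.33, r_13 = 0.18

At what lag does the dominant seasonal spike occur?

3

The largest autocorrelation is r_3 = 0.64, with weaker echoes at lags 6 (0.48), 9 (0.40) and 12 (0.33); the remaining lags stay at or below 0.31. The elevated value at lag 1 (0.31), dropping to 0.29 at lag 2, reflects decaying short-term dependence rather than seasonality.
The dominant spike at lag 3 indicates a seasonal period of 3.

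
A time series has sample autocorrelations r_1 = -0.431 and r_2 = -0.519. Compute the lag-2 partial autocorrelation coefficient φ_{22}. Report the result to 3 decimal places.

-0.866

φ_{22} = (r_2 − r_1²) / (1 − r_1²)
r_1² = (-0.431)² = 0.185761
Numerator = -0.519 − 0.1858 = -0.7048; denominator = 1 − 0.1858 = 0.8142
φ_{22} = -0.7048 / 0.8142 = -0.866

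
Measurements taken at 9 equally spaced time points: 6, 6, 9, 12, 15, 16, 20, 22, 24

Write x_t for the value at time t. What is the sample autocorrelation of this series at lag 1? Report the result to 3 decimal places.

0.702

Mean x̄ = (6 + 6 + 9 + 12 + 15 + 16 + 20 + 22 + 24)/9 = 14.4444
Numerator Σ_{t=1}^{8}(x_t−x̄)(x_{t+1}−x̄) = 252.9136
Denominator Σ(x_t−x̄)² = 360.2222
r_1 = 252.9136 / 360.2222 = 0.702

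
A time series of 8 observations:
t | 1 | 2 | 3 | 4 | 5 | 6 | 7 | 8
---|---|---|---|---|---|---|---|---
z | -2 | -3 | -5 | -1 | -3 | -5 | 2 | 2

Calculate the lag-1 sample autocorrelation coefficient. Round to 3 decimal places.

0.120

Mean z̄ = (-2 − 3 − 5 − 1 − 3 − 5 + 2 + 2)/8 = -1.8750
Deviations from mean: -0.1250, -1.1250, -3.1250, 0.8750, -1.1250, -3.1250, 3.8750, 3.8750
Σ(z_t−z̄)(z_{t+1}−z̄) = (0.1406) + (3.5156) + (-2.7344) + (-0.9844) + (3.5156) + (-12.1094) + (15.0156) = 6.3594
Denominator Σ(z_t−z̄)² = 52.8750
r_1 = 6.3594 / 52.8750 = 0.120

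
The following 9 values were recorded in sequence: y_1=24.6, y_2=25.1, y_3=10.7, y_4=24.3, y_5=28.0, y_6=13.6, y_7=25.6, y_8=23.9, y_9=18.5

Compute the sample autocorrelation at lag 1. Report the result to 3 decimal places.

Mean ȳ = (24.6 + 25.1 + 10.7 + 24.3 + 28.0 + 13.6 + 25.6 + 23.9 + 18.5)/9 = 21.5889
Numerator Σ_{t=1}^{8}(y_t−ȳ)(y_{t+1}−ȳ) = -120.9301
Denominator Σ(y_t−ȳ)² = 283.2089
r_1 = -120.9301 / 283.2089 = -0.427

-0.427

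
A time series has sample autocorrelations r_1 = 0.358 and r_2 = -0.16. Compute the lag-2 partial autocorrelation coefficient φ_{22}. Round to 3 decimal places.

-0.331

φ_{22} = (r_2 − r_1²) / (1 − r_1²)
r_1² = (0.358)² = 0.128164
Numerator = -0.16 − 0.1282 = -0.2882; denominator = 1 − 0.1282 = 0.8718
φ_{22} = -0.2882 / 0.8718 = -0.331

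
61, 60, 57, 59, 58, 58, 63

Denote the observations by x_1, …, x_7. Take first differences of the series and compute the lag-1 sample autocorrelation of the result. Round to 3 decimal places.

First differences Δx: -1, -3, 2, -1, 0, 5
Mean of differences = 0.3333
Numerator Σ(Δx_t−Δx̄)(Δx_{t+1}−Δx̄) = -4.4444
Denominator Σ(Δx_t−Δx̄)² = 39.3333
r_1(Δx) = -4.4444 / 39.3333 = -0.113

-0.113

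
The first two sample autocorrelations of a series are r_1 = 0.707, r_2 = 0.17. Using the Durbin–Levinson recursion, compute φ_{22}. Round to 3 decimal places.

-0.659

φ_{22} = (r_2 − r_1²) / (1 − r_1²)
r_1² = (0.707)² = 0.499849
Numerator = 0.17 − 0.4998 = -0.3298; denominator = 1 − 0.4998 = 0.5002
φ_{22} = -0.3298 / 0.5002 = -0.659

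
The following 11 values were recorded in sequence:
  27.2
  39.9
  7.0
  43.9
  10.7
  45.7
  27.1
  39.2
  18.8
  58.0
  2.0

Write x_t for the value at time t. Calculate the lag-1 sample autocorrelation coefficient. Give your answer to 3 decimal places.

-0.745

Mean x̄ = (27.2 + 39.9 + 7.0 + 43.9 + 10.7 + 45.7 + 27.1 + 39.2 + 18.8 + 58.0 + 2.0)/11 = 29.0455
Numerator Σ_{t=1}^{10}(x_t−x̄)(x_{t+1}−x̄) = -2400.7839
Denominator Σ(x_t−x̄)² = 3223.5073
r_1 = -2400.7839 / 3223.5073 = -0.745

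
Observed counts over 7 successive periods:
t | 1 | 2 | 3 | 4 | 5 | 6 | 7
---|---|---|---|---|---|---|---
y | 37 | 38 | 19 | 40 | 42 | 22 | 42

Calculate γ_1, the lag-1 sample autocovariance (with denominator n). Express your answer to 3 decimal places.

Mean ȳ = (37 + 38 + 19 + 40 + 42 + 22 + 42)/7 = 34.2857
Σ_{t=1}^{6}(y_t−ȳ)(y_{t+1}−ȳ) = -279.5102
γ_1 = -279.5102 / 7 = -39.930

-39.930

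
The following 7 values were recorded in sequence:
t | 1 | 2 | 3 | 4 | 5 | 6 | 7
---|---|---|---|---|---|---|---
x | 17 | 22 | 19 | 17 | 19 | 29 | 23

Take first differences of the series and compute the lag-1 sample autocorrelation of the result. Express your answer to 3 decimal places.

-0.355

First differences Δx: 5, -3, -2, 2, 10, -6
Mean of differences = 1.0000
Numerator Σ(Δx_t−Δx̄)(Δx_{t+1}−Δx̄) = -61.0000
Denominator Σ(Δx_t−Δx̄)² = 172.0000
r_1(Δx) = -61.0000 / 172.0000 = -0.355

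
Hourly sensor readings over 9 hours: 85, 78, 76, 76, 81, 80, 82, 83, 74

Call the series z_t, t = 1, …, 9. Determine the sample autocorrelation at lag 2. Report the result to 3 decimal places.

Mean z̄ = (85 + 78 + 76 + 76 + 81 + 80 + 82 + 83 + 74)/9 = 79.4444
Σ(z_t−z̄)(z_{t+2}−z̄) = (-19.1358) + (4.9753) + (-5.3580) + (-1.9136) + (3.9753) + (1.9753) + (-13.9136) = -29.3951
Denominator Σ(z_t−z̄)² = 108.2222
r_2 = -29.3951 / 108.2222 = -0.272

-0.272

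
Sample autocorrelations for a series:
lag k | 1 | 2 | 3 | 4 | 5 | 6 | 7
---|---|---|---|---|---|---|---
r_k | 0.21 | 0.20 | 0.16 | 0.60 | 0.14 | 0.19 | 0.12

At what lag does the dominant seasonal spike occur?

The largest autocorrelation is r_4 = 0.60; the remaining lags stay at or below 0.21. The elevated value at lag 1 (0.21), dropping to 0.20 at lag 2, reflects decaying short-term dependence rather than seasonality.
The dominant spike at lag 4 indicates a seasonal period of 4.

4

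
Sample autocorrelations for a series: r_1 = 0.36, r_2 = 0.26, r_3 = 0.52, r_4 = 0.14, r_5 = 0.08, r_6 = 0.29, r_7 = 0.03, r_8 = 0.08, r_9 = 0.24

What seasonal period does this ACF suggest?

The largest autocorrelation is r_3 = 0.52; the remaining lags stay at or below 0.36. The elevated value at lag 1 (0.36), dropping to 0.26 at lag 2, reflects decaying short-term dependence rather than seasonality.
The dominant spike at lag 3 indicates a seasonal period of 3.

3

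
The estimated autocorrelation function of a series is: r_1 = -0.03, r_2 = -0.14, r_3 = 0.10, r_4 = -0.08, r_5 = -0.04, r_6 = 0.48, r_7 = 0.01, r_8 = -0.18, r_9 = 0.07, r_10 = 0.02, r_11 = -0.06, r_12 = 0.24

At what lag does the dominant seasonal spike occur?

6

The largest autocorrelation is r_6 = 0.48, with a weaker echo at lag 12 (0.24); the remaining lags stay at or below 0.10.
The dominant spike at lag 6 indicates a seasonal period of 6.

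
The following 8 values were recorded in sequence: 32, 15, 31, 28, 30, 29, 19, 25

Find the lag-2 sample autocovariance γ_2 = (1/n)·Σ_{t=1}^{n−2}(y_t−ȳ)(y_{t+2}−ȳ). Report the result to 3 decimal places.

0.152

Mean ȳ = (32 + 15 + 31 + 28 + 30 + 29 + 19 + 25)/8 = 26.1250
Σ_{t=1}^{6}(y_t−ȳ)(y_{t+2}−ȳ) = 1.2188
γ_2 = 1.2188 / 8 = 0.152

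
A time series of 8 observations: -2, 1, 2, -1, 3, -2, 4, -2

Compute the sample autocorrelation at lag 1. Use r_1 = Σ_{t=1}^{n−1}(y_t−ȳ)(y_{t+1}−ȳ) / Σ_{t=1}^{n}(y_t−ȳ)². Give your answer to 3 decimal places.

-0.711

Mean ȳ = (-2 + 1 + 2 − 1 + 3 − 2 + 4 − 2)/8 = 0.3750
Σ(y_t−ȳ)(y_{t+1}−ȳ) = (-1.4844) + (1.0156) + (-2.2344) + (-3.6094) + (-6.2344) + (-8.6094) + (-8.6094) = -29.7656
Denominator Σ(y_t−ȳ)² = 41.8750
r_1 = -29.7656 / 41.8750 = -0.711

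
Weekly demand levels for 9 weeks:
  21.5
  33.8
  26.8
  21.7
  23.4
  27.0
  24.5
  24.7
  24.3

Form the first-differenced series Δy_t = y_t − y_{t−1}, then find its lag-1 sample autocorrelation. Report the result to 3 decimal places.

First differences Δy: 12.3, -7.0, -5.1, 1.7, 3.6, -2.5, 0.2, -0.4
Mean of differences = 0.3500
Numerator Σ(Δy_t−Δȳ)(Δy_{t+1}−Δȳ) = -59.4675
Denominator Σ(Δy_t−Δȳ)² = 247.6200
r_1(Δy) = -59.4675 / 247.6200 = -0.240

-0.240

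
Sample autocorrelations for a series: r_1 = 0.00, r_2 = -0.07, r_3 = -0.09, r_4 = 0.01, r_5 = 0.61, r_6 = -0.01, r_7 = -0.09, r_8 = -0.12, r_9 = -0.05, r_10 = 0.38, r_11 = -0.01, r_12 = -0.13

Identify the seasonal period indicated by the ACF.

5

The largest autocorrelation is r_5 = 0.61, with a weaker echo at lag 10 (0.38); the remaining lags stay at or below 0.01.
The dominant spike at lag 5 indicates a seasonal period of 5.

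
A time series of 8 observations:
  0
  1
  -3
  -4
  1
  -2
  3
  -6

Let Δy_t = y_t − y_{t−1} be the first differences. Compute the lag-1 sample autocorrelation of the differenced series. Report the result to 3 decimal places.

-0.517

First differences Δy: 1, -4, -1, 5, -3, 5, -9
Mean of differences = -0.8571
Numerator Σ(Δy_t−Δȳ)(Δy_{t+1}−Δȳ) = -79.0204
Denominator Σ(Δy_t−Δȳ)² = 152.8571
r_1(Δy) = -79.0204 / 152.8571 = -0.517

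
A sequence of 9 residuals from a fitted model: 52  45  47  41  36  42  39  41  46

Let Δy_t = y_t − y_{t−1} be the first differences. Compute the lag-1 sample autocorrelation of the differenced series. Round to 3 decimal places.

First differences Δy: -7, 2, -6, -5, 6, -3, 2, 5
Mean of differences = -0.7500
Numerator Σ(Δy_t−Δȳ)(Δy_{t+1}−Δȳ) = -43.5625
Denominator Σ(Δy_t−Δȳ)² = 183.5000
r_1(Δy) = -43.5625 / 183.5000 = -0.237

-0.237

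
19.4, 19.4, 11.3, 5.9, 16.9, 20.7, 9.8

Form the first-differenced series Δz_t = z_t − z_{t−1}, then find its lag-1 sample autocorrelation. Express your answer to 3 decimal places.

First differences Δz: 0.0, -8.1, -5.4, 11.0, 3.8, -10.9
Mean of differences = -1.6000
Numerator Σ(Δz_t−Δz̄)(Δz_{t+1}−Δz̄) = -15.7600
Denominator Σ(Δz_t−Δz̄)² = 333.6600
r_1(Δz) = -15.7600 / 333.6600 = -0.047

-0.047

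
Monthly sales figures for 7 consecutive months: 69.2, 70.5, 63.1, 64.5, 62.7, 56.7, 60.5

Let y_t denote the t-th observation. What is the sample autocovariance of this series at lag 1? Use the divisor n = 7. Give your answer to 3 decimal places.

Mean ȳ = (69.2 + 70.5 + 63.1 + 64.5 + 62.7 + 56.7 + 60.5)/7 = 63.8857
Deviations: 5.3143, 6.6143, -0.7857, 0.6143, -1.1857, -7.1857, -3.3857
Σ_{t=1}^{6}(y_t−ȳ)(y_{t+1}−ȳ) = 61.5912
γ_1 = 61.5912 / 7 = 8.799

8.799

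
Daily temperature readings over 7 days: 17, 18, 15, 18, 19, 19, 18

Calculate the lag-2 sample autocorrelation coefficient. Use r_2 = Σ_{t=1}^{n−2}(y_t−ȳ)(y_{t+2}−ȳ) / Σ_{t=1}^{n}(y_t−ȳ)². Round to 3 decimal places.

Mean ȳ = (17 + 18 + 15 + 18 + 19 + 19 + 18)/7 = 17.7143
Deviations from mean: -0.7143, 0.2857, -2.7143, 0.2857, 1.2857, 1.2857, 0.2857
Numerator Σ_{t=1}^{5}(y_t−ȳ)(y_{t+2}−ȳ) = -0.7347
Denominator Σ(y_t−ȳ)² = 11.4286
r_2 = -0.7347 / 11.4286 = -0.064

-0.064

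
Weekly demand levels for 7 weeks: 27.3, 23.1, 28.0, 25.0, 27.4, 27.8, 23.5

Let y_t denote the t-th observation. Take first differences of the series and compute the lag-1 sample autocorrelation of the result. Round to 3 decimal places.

First differences Δy: -4.2, 4.9, -3.0, 2.4, 0.4, -4.3
Mean of differences = -0.6333
Numerator Σ(Δy_t−Δȳ)(Δy_{t+1}−Δȳ) = -40.6644
Denominator Σ(Δy_t−Δȳ)² = 72.6533
r_1(Δy) = -40.6644 / 72.6533 = -0.560

-0.560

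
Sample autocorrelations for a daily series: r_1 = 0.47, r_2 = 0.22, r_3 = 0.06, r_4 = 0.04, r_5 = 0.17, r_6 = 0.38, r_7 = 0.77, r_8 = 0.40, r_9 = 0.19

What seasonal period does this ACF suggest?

The largest autocorrelation is r_7 = 0.77; the remaining lags stay at or below 0.47. The elevated value at lag 1 (0.47), dropping to 0.22 at lag 2, reflects decaying short-term dependence rather than seasonality.
The dominant spike at lag 7 indicates a seasonal period of 7.

7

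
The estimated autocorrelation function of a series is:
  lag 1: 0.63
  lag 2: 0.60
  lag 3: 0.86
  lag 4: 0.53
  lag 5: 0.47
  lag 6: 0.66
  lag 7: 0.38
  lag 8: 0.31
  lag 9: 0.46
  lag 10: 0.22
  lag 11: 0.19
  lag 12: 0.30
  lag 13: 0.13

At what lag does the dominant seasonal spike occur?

The largest autocorrelation is r_3 = 0.86, with a weaker echo at lag 6 (0.66); the remaining lags stay at or below 0.63. The elevated value at lag 1 (0.63), dropping to 0.60 at lag 2, reflects decaying short-term dependence rather than seasonality.
The dominant spike at lag 3 indicates a seasonal period of 3.

3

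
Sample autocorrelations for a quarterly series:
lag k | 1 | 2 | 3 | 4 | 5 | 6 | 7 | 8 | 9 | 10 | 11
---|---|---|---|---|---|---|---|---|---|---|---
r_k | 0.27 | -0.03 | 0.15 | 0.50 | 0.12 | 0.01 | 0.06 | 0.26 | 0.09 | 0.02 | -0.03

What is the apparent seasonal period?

The largest autocorrelation is r_4 = 0.50; the remaining lags stay at or below 0.27.
The dominant spike at lag 4 indicates a seasonal period of 4.

4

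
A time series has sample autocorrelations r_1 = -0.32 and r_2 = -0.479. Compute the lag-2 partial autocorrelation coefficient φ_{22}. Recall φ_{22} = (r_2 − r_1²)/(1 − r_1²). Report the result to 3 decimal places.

-0.648

φ_{22} = (r_2 − r_1²) / (1 − r_1²)
r_1² = (-0.32)² = 0.1024
Numerator = -0.479 − 0.1024 = -0.5814; denominator = 1 − 0.1024 = 0.8976
φ_{22} = -0.5814 / 0.8976 = -0.648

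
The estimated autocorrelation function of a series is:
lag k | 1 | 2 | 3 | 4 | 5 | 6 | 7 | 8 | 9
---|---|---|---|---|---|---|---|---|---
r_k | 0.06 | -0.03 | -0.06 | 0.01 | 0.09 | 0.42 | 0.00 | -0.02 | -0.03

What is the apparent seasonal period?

The largest autocorrelation is r_6 = 0.42; the remaining lags stay at or below 0.09.
The dominant spike at lag 6 indicates a seasonal period of 6.

6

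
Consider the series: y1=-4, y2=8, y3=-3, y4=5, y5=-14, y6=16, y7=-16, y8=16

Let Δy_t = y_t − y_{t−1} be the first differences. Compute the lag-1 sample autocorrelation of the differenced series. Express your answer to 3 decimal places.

-0.800

First differences Δy: 12, -11, 8, -19, 30, -32, 32
Mean of differences = 2.8571
Numerator Σ(Δy_t−Δȳ)(Δy_{t+1}−Δȳ) = -2865.5918
Denominator Σ(Δy_t−Δȳ)² = 3580.8571
r_1(Δy) = -2865.5918 / 3580.8571 = -0.800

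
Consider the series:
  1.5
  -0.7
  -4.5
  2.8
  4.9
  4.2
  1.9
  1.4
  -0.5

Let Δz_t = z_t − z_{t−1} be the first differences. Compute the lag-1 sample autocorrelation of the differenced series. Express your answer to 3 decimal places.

-0.016

First differences Δz: -2.2, -3.8, 7.3, 2.1, -0.7, -2.3, -0.5, -1.9
Mean of differences = -0.2500
Numerator Σ(Δz_t−Δz̄)(Δz_{t+1}−Δz̄) = -1.3475
Denominator Σ(Δz_t−Δz̄)² = 86.1200
r_1(Δz) = -1.3475 / 86.1200 = -0.016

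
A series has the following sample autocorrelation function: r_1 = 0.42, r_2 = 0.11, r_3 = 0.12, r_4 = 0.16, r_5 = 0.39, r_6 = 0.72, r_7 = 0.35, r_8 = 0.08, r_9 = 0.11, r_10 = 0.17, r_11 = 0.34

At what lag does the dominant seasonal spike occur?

6

The largest autocorrelation is r_6 = 0.72; the remaining lags stay at or below 0.42. The elevated value at lag 1 (0.42), dropping to 0.11 at lag 2, reflects decaying short-term dependence rather than seasonality.
The dominant spike at lag 6 indicates a seasonal period of 6.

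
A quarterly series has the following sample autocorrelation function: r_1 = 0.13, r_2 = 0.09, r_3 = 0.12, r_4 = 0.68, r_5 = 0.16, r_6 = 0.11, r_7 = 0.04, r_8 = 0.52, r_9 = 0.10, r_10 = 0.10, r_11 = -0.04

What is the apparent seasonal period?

The largest autocorrelation is r_4 = 0.68, with a weaker echo at lag 8 (0.52); the remaining lags stay at or below 0.16.
The dominant spike at lag 4 indicates a seasonal period of 4.

4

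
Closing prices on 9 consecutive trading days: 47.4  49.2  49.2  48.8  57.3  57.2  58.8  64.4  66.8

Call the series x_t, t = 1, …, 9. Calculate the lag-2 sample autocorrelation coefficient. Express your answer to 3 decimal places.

0.311

Mean x̄ = (47.4 + 49.2 + 49.2 + 48.8 + 57.3 + 57.2 + 58.8 + 64.4 + 66.8)/9 = 55.4556
Σ(x_t−x̄)(x_{t+2}−x̄) = (50.3920) + (41.6342) + (-11.5380) + (-11.6102) + (6.1686) + (15.6031) + (37.9409) = 128.5905
Denominator Σ(x_t−x̄)² = 413.7822
r_2 = 128.5905 / 413.7822 = 0.311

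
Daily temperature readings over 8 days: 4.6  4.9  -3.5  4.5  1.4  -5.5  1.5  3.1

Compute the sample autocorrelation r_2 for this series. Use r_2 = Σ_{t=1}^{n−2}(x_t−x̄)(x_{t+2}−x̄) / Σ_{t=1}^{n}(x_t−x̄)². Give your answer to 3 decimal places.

Mean x̄ = (4.6 + 4.9 − 3.5 + 4.5 + 1.4 − 5.5 + 1.5 + 3.1)/8 = 1.3750
Deviations from mean: 3.2250, 3.5250, -4.8750, 3.1250, 0.0250, -6.8750, 0.1250, 1.7250
Σ(x_t−x̄)(x_{t+2}−x̄) = (-15.7219) + (11.0156) + (-0.1219) + (-21.4844) + (0.0031) + (-11.8594) = -38.1688
Denominator Σ(x_t−x̄)² = 106.6150
r_2 = -38.1688 / 106.6150 = -0.358

-0.358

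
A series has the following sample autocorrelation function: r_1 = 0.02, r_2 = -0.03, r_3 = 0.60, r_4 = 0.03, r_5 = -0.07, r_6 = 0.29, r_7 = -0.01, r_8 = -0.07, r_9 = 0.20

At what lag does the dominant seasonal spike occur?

The largest autocorrelation is r_3 = 0.60, with weaker echoes at lags 6 (0.29) and 9 (0.20); the remaining lags stay at or below 0.03.
The dominant spike at lag 3 indicates a seasonal period of 3.

3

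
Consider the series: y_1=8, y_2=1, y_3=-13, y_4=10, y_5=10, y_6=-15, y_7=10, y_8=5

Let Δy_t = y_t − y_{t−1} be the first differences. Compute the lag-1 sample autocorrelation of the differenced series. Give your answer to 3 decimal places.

First differences Δy: -7, -14, 23, 0, -25, 25, -5
Mean of differences = -0.4286
Numerator Σ(Δy_t−Δȳ)(Δy_{t+1}−Δȳ) = -970.3265
Denominator Σ(Δy_t−Δȳ)² = 2047.7143
r_1(Δy) = -970.3265 / 2047.7143 = -0.474

-0.474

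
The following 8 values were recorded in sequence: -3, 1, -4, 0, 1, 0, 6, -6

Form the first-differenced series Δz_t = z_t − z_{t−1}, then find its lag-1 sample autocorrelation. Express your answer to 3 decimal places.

-0.476

First differences Δz: 4, -5, 4, 1, -1, 6, -12
Mean of differences = -0.4286
Numerator Σ(Δz_t−Δz̄)(Δz_{t+1}−Δz̄) = -113.0408
Denominator Σ(Δz_t−Δz̄)² = 237.7143
r_1(Δz) = -113.0408 / 237.7143 = -0.476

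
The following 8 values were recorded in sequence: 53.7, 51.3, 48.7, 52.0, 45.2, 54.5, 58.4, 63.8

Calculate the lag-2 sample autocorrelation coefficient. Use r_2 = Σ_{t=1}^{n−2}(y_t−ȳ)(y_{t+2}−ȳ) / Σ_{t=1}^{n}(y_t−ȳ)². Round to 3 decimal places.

Mean ȳ = (53.7 + 51.3 + 48.7 + 52.0 + 45.2 + 54.5 + 58.4 + 63.8)/8 = 53.4500
Deviations from mean: 0.2500, -2.1500, -4.7500, -1.4500, -8.2500, 1.0500, 4.9500, 10.3500
Numerator Σ_{t=1}^{6}(y_t−ȳ)(y_{t+2}−ȳ) = 9.6250
Denominator Σ(y_t−ȳ)² = 230.1400
r_2 = 9.6250 / 230.1400 = 0.042

0.042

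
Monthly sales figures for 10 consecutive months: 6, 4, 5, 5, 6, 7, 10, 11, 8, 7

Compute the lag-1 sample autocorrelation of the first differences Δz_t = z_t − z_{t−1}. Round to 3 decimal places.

First differences Δz: -2, 1, 0, 1, 1, 3, 1, -3, -1
Mean of differences = 0.1111
Numerator Σ(Δz_t−Δz̄)(Δz_{t+1}−Δz̄) = 4.5432
Denominator Σ(Δz_t−Δz̄)² = 26.8889
r_1(Δz) = 4.5432 / 26.8889 = 0.169

0.169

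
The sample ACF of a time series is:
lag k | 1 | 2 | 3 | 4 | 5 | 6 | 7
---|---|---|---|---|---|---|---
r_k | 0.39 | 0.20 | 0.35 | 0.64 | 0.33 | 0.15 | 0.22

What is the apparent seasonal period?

4

The largest autocorrelation is r_4 = 0.64; the remaining lags stay at or below 0.39. The elevated value at lag 1 (0.39), dropping to 0.20 at lag 2, reflects decaying short-term dependence rather than seasonality.
The dominant spike at lag 4 indicates a seasonal period of 4.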